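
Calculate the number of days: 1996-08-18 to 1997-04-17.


242 days

From August 18, 1996 to April 17, 1997
Rest of August 1996: 31 - 18 = 13
Full months: September 30, October 31, November 30, December 31, January 31, February 1997 28, March 31
Days into April 1997: 17
Total = 13 + 30 + 31 + 30 + 31 + 31 + 28 + 31 + 17 = 242 days


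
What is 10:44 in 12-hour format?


Hour: 10
10 < 12 → AM

10:44 AM


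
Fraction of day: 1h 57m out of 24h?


Total minutes: 1×60 + 57 = 117
Day = 24×60 = 1440 minutes
Fraction = 117/1440 ≈ 0.0813
As a percentage: 117/1440 × 100 ≈ 8.13%

0.0813 (8.13%)


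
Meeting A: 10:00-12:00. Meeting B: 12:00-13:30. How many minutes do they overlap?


Meeting A: 600-720 (in minutes from midnight)
Meeting B: 720-810
Overlap start = max(600, 720) = 720
Overlap end = min(720, 810) = 720
Overlap = max(0, 720 - 720) = 0 min

0 minutes


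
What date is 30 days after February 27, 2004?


March 28, 2004

Start: February 27, 2004
Add 30 days
February 27 → March 1: 29 - 27 + 1 = 3 days (30 - 3 = 27 left)
March 1 + 27 = March 28, 2004


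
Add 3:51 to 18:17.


22:08

Start: 1097 minutes from midnight
Add: 231 minutes
Total: 1328 minutes
Hours: 1328 ÷ 60 = 22 remainder 8


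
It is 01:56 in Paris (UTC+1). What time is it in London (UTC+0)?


Time difference = UTC+0 - UTC+1 = -1 hours
New hour = (1 -1) mod 24
= 0 mod 24 = 0
Minutes unchanged → 00:56

00:56


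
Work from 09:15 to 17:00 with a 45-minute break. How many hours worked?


7h 0m (420 minutes)

Total time = (17×60+0) - (9×60+15)
= 1020 - 555 = 465 min
Minus break: 465 - 45 = 420 min
= 7h 0m


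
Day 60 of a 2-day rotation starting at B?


Shifts: A, B
Start: B (index 1)
Day 60: (1 + 60 - 1) mod 2
= 60 mod 2
= 0
Index 0 → shift A

Shift A


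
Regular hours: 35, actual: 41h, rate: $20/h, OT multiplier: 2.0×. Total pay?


$940.00

Regular: 35h × $20 = $700.00
Overtime: 41 - 35 = 6h
OT pay: 6h × $20 × 2.0 = $240.00
Total = $700.00 + $240.00 = $940.00


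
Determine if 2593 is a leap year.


Rules: divisible by 4 AND (not by 100 OR by 400)
2593 ÷ 4 = 648 remainder 1 → not divisible by 4
Not divisible by 4 → not a leap year

No


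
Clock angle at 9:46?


Hour hand = 9×30 + 46×0.5 = 293.0°
Minute hand = 46×6 = 276°
Difference = |293.0 - 276| = 17.0°

17.0°


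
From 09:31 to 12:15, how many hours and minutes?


2h 44m

End time in minutes: 12×60 + 15 = 735
Start time in minutes: 9×60 + 31 = 571
Difference = 735 - 571 = 164 minutes
= 2 hours 44 minutes


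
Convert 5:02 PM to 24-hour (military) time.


17:02

Input: 5:02 PM
PM: 5 + 12 = 17


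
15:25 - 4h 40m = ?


10:45

Start: 925 minutes from midnight
Subtract: 280 minutes
Remaining: 925 - 280 = 645
Hours: 10, Minutes: 45


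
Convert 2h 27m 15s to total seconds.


Hours: 2 × 3600 = 7200
Minutes: 27 × 60 = 1620
Seconds: 15
Total = 7200 + 1620 + 15 = 8835

8835 seconds


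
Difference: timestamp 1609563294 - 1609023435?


Difference = 1609563294 - 1609023435 = 539859 seconds
In hours: 539859 / 3600 ≈ 150.0
In days: 539859 / 86400 ≈ 6.25

539859 seconds (150.0 hours / 6.25 days)


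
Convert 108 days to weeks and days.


15 weeks 3 days

Weeks: 108 ÷ 7 = 15 remainder 3


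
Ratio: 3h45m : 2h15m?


5:3 (1.67)

Duration 1: 225 minutes
Duration 2: 135 minutes
Ratio = 225:135
GCD = 45
Simplified = 5:3
As a decimal: 5/3 ≈ 1.67


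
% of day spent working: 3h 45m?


Time: 225 minutes
Day: 1440 minutes
Percentage = (225/1440) × 100 ≈ 15.6%

15.6%


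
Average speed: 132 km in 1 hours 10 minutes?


113.1 km/h

Distance: 132 km
Time: 1h 10m = 70 min = 70/60 = 7/6 hours
Speed = 132 ÷ (7/6) = 132 × 6 / 7 = 792/7 ≈ 113.1 km/h


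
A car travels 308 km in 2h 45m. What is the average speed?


Distance: 308 km
Time: 2h 45m = 165 min = 165/60 = 11/4 hours
Speed = 308 ÷ (11/4) = 308 × 4 / 11 = 1232/11 = 112.0 km/h

112.0 km/h


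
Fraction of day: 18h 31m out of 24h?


Total minutes: 18×60 + 31 = 1111
Day = 24×60 = 1440 minutes
Fraction = 1111/1440 ≈ 0.7715
As a percentage: 1111/1440 × 100 ≈ 77.15%

0.7715 (77.15%)


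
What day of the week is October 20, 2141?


Friday

Zeller's congruence:
q=20, m=10, k=41, j=21
h = (20 + ⌊13×11/5⌋ + 41 + ⌊41/4⌋ + ⌊21/4⌋ - 2×21) mod 7
= (20 + 28 + 41 + 10 + 5 - 42) mod 7
= 62 mod 7 = 6
h=6 → Friday


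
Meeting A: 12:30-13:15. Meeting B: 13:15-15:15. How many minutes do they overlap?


Meeting A: 750-795 (in minutes from midnight)
Meeting B: 795-915
Overlap start = max(750, 795) = 795
Overlap end = min(795, 915) = 795
Overlap = max(0, 795 - 795) = 0 min

0 minutes


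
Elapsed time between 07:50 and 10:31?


End time in minutes: 10×60 + 31 = 631
Start time in minutes: 7×60 + 50 = 470
Difference = 631 - 470 = 161 minutes
= 2 hours 41 minutes

2h 41m


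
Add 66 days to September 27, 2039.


Start: September 27, 2039
Add 66 days
September 27 → October 1: 30 - 27 + 1 = 4 days (66 - 4 = 62 left)
October 1 → November 1: 31 - 1 + 1 = 31 days (62 - 31 = 31 left)
November 1 → December 1: 30 - 1 + 1 = 30 days (31 - 30 = 1 left)
December 1 + 1 = December 2, 2039

December 2, 2039


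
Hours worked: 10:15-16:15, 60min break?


5h 0m (300 minutes)

Total time = (16×60+15) - (10×60+15)
= 975 - 615 = 360 min
Minus break: 360 - 60 = 300 min
= 5h 0m


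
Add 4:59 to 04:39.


Start: 279 minutes from midnight
Add: 299 minutes
Total: 578 minutes
Hours: 578 ÷ 60 = 9 remainder 38

09:38


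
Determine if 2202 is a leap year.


No

Rules: divisible by 4 AND (not by 100 OR by 400)
2202 ÷ 4 = 550 remainder 2 → not divisible by 4
Not divisible by 4 → not a leap year


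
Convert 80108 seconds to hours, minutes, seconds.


22h 15m 8s

Hours: 80108 ÷ 3600 = 22 remainder 908
Minutes: 908 ÷ 60 = 15 remainder 8
Seconds: 8


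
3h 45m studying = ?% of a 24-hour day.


15.6%

Time: 225 minutes
Day: 1440 minutes
Percentage = (225/1440) × 100 ≈ 15.6%


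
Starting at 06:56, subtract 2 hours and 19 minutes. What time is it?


Start: 416 minutes from midnight
Subtract: 139 minutes
Remaining: 416 - 139 = 277
Hours: 4, Minutes: 37

04:37


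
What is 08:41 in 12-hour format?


8:41 AM

Hour: 8
8 < 12 → AM


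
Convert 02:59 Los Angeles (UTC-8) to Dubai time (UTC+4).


14:59

Time difference = UTC+4 - UTC-8 = +12 hours
New hour = (2 + 12) mod 24
= 14 mod 24 = 14
Minutes unchanged → 14:59


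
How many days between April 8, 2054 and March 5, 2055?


331 days

From April 8, 2054 to March 5, 2055
Rest of April 2054: 30 - 8 = 22
Full months: May 31, June 30, July 31, August 31, September 30, October 31, November 30, December 31, January 31, February 2055 28
Days into March 2055: 5
Total = 22 + 31 + 30 + 31 + 31 + 30 + 31 + 30 + 31 + 31 + 28 + 5 = 331 days


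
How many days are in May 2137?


31 days

Month: May (month 5)
May has 31 days


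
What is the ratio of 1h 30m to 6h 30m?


3:13 (0.23)

Duration 1: 90 minutes
Duration 2: 390 minutes
Ratio = 90:390
GCD = 30
Simplified = 3:13
As a decimal: 3/13 ≈ 0.23


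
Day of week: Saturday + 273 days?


Start: Saturday (index 5)
(5 + 273) mod 7
= 278 mod 7
= 5
Index 5 → Saturday

Saturday


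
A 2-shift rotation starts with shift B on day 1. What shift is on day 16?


Shift A

Shifts: A, B
Start: B (index 1)
Day 16: (1 + 16 - 1) mod 2
= 16 mod 2
= 0
Index 0 → shift A


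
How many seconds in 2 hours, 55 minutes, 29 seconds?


Hours: 2 × 3600 = 7200
Minutes: 55 × 60 = 3300
Seconds: 29
Total = 7200 + 3300 + 29 = 10529

10529 seconds


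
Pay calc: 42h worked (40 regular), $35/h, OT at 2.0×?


Regular: 40h × $35 = $1400.00
Overtime: 42 - 40 = 2h
OT pay: 2h × $35 × 2.0 = $140.00
Total = $1400.00 + $140.00 = $1540.00

$1540.00


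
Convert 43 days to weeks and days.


Weeks: 43 ÷ 7 = 6 remainder 1

6 weeks 1 days


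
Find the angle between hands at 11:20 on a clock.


Hour hand = 11×30 + 20×0.5 = 340.0°
Minute hand = 20×6 = 120°
Difference = |340.0 - 120| = 220.0°
Since > 180°: 360 - 220.0 = 140.0°

140.0°


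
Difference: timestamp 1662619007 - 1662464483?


154524 seconds (42.9 hours / 1.79 days)

Difference = 1662619007 - 1662464483 = 154524 seconds
In hours: 154524 / 3600 ≈ 42.9
In days: 154524 / 86400 ≈ 1.79


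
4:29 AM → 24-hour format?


Input: 4:29 AM
AM hour stays: 4

04:29


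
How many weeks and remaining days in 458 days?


Weeks: 458 ÷ 7 = 65 remainder 3

65 weeks 3 days


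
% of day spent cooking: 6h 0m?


Time: 360 minutes
Day: 1440 minutes
Percentage = (360/1440) × 100 = 25.0%

25.0%


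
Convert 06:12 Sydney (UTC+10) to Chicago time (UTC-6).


Time difference = UTC-6 - UTC+10 = -16 hours
New hour = (6 -16) mod 24
= -10 mod 24 = 14
Minutes unchanged → 14:12; -10 < 0 → previous day

14:12 (previous day)


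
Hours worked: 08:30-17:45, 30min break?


Total time = (17×60+45) - (8×60+30)
= 1065 - 510 = 555 min
Minus break: 555 - 30 = 525 min
= 8h 45m

8h 45m (525 minutes)


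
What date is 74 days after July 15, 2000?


Start: July 15, 2000
Add 74 days
July 15 → August 1: 31 - 15 + 1 = 17 days (74 - 17 = 57 left)
August 1 → September 1: 31 - 1 + 1 = 31 days (57 - 31 = 26 left)
September 1 + 26 = September 27, 2000

September 27, 2000


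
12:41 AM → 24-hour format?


00:41

Input: 12:41 AM
12 AM → 00 (midnight)


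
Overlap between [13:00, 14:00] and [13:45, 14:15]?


15 minutes

Meeting A: 780-840 (in minutes from midnight)
Meeting B: 825-855
Overlap start = max(780, 825) = 825
Overlap end = min(840, 855) = 840
Overlap = max(0, 840 - 825) = 15 min


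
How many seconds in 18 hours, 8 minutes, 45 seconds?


Hours: 18 × 3600 = 64800
Minutes: 8 × 60 = 480
Seconds: 45
Total = 64800 + 480 + 45 = 65325

65325 seconds


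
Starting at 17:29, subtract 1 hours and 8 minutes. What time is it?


16:21

Start: 1049 minutes from midnight
Subtract: 68 minutes
Remaining: 1049 - 68 = 981
Hours: 16, Minutes: 21


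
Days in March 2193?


Month: March (month 3)
March has 31 days

31 days


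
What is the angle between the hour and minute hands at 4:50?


155.0°

Hour hand = 4×30 + 50×0.5 = 145.0°
Minute hand = 50×6 = 300°
Difference = |145.0 - 300| = 155.0°


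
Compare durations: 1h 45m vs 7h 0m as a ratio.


Duration 1: 105 minutes
Duration 2: 420 minutes
Ratio = 105:420
GCD = 105
Simplified = 1:4
As a decimal: 1/4 = 0.25

1:4 (0.25)


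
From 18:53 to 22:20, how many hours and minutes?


3h 27m

End time in minutes: 22×60 + 20 = 1340
Start time in minutes: 18×60 + 53 = 1133
Difference = 1340 - 1133 = 207 minutes
= 3 hours 27 minutes


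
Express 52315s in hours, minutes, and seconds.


14h 31m 55s

Hours: 52315 ÷ 3600 = 14 remainder 1915
Minutes: 1915 ÷ 60 = 31 remainder 55
Seconds: 55


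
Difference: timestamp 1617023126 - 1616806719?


216407 seconds (60.1 hours / 2.50 days)

Difference = 1617023126 - 1616806719 = 216407 seconds
In hours: 216407 / 3600 ≈ 60.1
In days: 216407 / 86400 ≈ 2.50


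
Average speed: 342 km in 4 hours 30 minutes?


Distance: 342 km
Time: 4h 30m = 270 min = 270/60 = 9/2 hours
Speed = 342 ÷ (9/2) = 342 × 2 / 9 = 684/9 = 76.0 km/h

76.0 km/h


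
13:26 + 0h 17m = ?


Start: 806 minutes from midnight
Add: 17 minutes
Total: 823 minutes
Hours: 823 ÷ 60 = 13 remainder 43

13:43


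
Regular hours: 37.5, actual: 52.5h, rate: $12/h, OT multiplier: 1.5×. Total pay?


Regular: 37.5h × $12 = $450.00
Overtime: 52.5 - 37.5 = 15.0h
OT pay: 15.0h × $12 × 1.5 = $270.00
Total = $450.00 + $270.00 = $720.00

$720.00


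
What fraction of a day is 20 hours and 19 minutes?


Total minutes: 20×60 + 19 = 1219
Day = 24×60 = 1440 minutes
Fraction = 1219/1440 ≈ 0.8465
As a percentage: 1219/1440 × 100 ≈ 84.65%

0.8465 (84.65%)


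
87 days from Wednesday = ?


Start: Wednesday (index 2)
(2 + 87) mod 7
= 89 mod 7
= 5
Index 5 → Saturday

Saturday


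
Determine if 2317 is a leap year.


No

Rules: divisible by 4 AND (not by 100 OR by 400)
2317 ÷ 4 = 579 remainder 1 → not divisible by 4
Not divisible by 4 → not a leap year


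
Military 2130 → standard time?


9:30 PM

Hour: 21
21 - 12 = 9 → PM


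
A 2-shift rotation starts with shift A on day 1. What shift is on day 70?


Shifts: A, B
Start: A (index 0)
Day 70: (0 + 70 - 1) mod 2
= 69 mod 2
= 1
Index 1 → shift B

Shift B


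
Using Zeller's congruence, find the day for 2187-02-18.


Sunday

Zeller's congruence:
q=18, m=14, k=86, j=21
h = (18 + ⌊13×15/5⌋ + 86 + ⌊86/4⌋ + ⌊21/4⌋ - 2×21) mod 7
= (18 + 39 + 86 + 21 + 5 - 42) mod 7
= 127 mod 7 = 1
h=1 → Sunday


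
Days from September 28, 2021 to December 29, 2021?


92 days

From September 28, 2021 to December 29, 2021
Rest of September 2021: 30 - 28 = 2
Full months: October 31, November 30
Days into December 2021: 29
Total = 2 + 31 + 30 + 29 = 92 days


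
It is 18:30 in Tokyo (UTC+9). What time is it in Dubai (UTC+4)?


13:30

Time difference = UTC+4 - UTC+9 = -5 hours
New hour = (18 -5) mod 24
= 13 mod 24 = 13
Minutes unchanged → 13:30


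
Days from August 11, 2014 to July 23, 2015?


346 days

From August 11, 2014 to July 23, 2015
Rest of August 2014: 31 - 11 = 20
Full months: September 30, October 31, November 30, December 31, January 31, February 2015 28, March 31, April 30, May 31, June 30
Days into July 2015: 23
Total = 20 + 30 + 31 + 30 + 31 + 31 + 28 + 31 + 30 + 31 + 30 + 23 = 346 days


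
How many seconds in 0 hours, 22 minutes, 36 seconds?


Hours: 0 × 3600 = 0
Minutes: 22 × 60 = 1320
Seconds: 36
Total = 0 + 1320 + 36 = 1356

1356 seconds


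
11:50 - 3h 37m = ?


08:13

Start: 710 minutes from midnight
Subtract: 217 minutes
Remaining: 710 - 217 = 493
Hours: 8, Minutes: 13


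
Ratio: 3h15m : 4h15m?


13:17 (0.76)

Duration 1: 195 minutes
Duration 2: 255 minutes
Ratio = 195:255
GCD = 15
Simplified = 13:17
As a decimal: 13/17 ≈ 0.76


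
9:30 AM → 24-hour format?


Input: 9:30 AM
AM hour stays: 9

09:30


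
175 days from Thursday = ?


Thursday

Start: Thursday (index 3)
(3 + 175) mod 7
= 178 mod 7
= 3
Index 3 → Thursday


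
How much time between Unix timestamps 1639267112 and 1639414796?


147684 seconds (41.0 hours / 1.71 days)

Difference = 1639414796 - 1639267112 = 147684 seconds
In hours: 147684 / 3600 ≈ 41.0
In days: 147684 / 86400 ≈ 1.71


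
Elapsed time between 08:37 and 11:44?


3h 7m

End time in minutes: 11×60 + 44 = 704
Start time in minutes: 8×60 + 37 = 517
Difference = 704 - 517 = 187 minutes
= 3 hours 7 minutes


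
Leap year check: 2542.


No

Rules: divisible by 4 AND (not by 100 OR by 400)
2542 ÷ 4 = 635 remainder 2 → not divisible by 4
Not divisible by 4 → not a leap year


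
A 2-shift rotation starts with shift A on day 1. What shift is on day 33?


Shift A

Shifts: A, B
Start: A (index 0)
Day 33: (0 + 33 - 1) mod 2
= 32 mod 2
= 0
Index 0 → shift A


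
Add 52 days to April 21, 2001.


Start: April 21, 2001
Add 52 days
April 21 → May 1: 30 - 21 + 1 = 10 days (52 - 10 = 42 left)
May 1 → June 1: 31 - 1 + 1 = 31 days (42 - 31 = 11 left)
June 1 + 11 = June 12, 2001

June 12, 2001


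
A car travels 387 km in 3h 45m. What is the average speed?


Distance: 387 km
Time: 3h 45m = 225 min = 225/60 = 15/4 hours
Speed = 387 ÷ (15/4) = 387 × 4 / 15 = 1548/15 = 103.2 km/h

103.2 km/h


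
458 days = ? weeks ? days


Weeks: 458 ÷ 7 = 65 remainder 3

65 weeks 3 days


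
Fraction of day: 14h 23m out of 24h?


0.5993 (59.93%)

Total minutes: 14×60 + 23 = 863
Day = 24×60 = 1440 minutes
Fraction = 863/1440 ≈ 0.5993
As a percentage: 863/1440 × 100 ≈ 59.93%


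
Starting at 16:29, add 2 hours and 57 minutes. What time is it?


19:26

Start: 989 minutes from midnight
Add: 177 minutes
Total: 1166 minutes
Hours: 1166 ÷ 60 = 19 remainder 26


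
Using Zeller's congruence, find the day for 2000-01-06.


Thursday

Zeller's congruence:
q=6, m=13, k=99, j=19
h = (6 + ⌊13×14/5⌋ + 99 + ⌊99/4⌋ + ⌊19/4⌋ - 2×19) mod 7
= (6 + 36 + 99 + 24 + 4 - 38) mod 7
= 131 mod 7 = 5
h=5 → Thursday


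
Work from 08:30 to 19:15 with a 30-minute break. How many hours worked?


10h 15m (615 minutes)

Total time = (19×60+15) - (8×60+30)
= 1155 - 510 = 645 min
Minus break: 645 - 30 = 615 min
= 10h 15m


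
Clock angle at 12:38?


151.0°

Hour hand (12 ≡ 0 on the dial): 0×30 + 38×0.5 = 19.0°
Minute hand = 38×6 = 228°
Difference = |19.0 - 228| = 209.0°
Since > 180°: 360 - 209.0 = 151.0°


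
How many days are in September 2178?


30 days

Month: September (month 9)
September has 30 days


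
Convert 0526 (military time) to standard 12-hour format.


Hour: 5
5 < 12 → AM

5:26 AM


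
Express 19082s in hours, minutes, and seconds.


Hours: 19082 ÷ 3600 = 5 remainder 1082
Minutes: 1082 ÷ 60 = 18 remainder 2
Seconds: 2

5h 18m 2s


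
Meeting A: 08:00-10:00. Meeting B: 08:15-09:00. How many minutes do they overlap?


Meeting A: 480-600 (in minutes from midnight)
Meeting B: 495-540
Overlap start = max(480, 495) = 495
Overlap end = min(600, 540) = 540
Overlap = max(0, 540 - 495) = 45 min

45 minutes


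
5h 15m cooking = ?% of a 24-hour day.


Time: 315 minutes
Day: 1440 minutes
Percentage = (315/1440) × 100 ≈ 21.9%

21.9%


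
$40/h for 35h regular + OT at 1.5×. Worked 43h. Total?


Regular: 35h × $40 = $1400.00
Overtime: 43 - 35 = 8h
OT pay: 8h × $40 × 1.5 = $480.00
Total = $1400.00 + $480.00 = $1880.00

$1880.00


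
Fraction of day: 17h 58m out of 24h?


Total minutes: 17×60 + 58 = 1078
Day = 24×60 = 1440 minutes
Fraction = 1078/1440 ≈ 0.7486
As a percentage: 1078/1440 × 100 ≈ 74.86%

0.7486 (74.86%)


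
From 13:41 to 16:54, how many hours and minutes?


End time in minutes: 16×60 + 54 = 1014
Start time in minutes: 13×60 + 41 = 821
Difference = 1014 - 821 = 193 minutes
= 3 hours 13 minutes

3h 13m


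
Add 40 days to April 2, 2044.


May 12, 2044

Start: April 2, 2044
Add 40 days
April 2 → May 1: 30 - 2 + 1 = 29 days (40 - 29 = 11 left)
May 1 + 11 = May 12, 2044


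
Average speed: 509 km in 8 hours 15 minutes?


Distance: 509 km
Time: 8h 15m = 495 min = 495/60 = 33/4 hours
Speed = 509 ÷ (33/4) = 509 × 4 / 33 = 2036/33 ≈ 61.7 km/h

61.7 km/h


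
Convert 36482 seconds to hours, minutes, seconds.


10h 8m 2s

Hours: 36482 ÷ 3600 = 10 remainder 482
Minutes: 482 ÷ 60 = 8 remainder 2
Seconds: 2


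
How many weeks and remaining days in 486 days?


Weeks: 486 ÷ 7 = 69 remainder 3

69 weeks 3 days


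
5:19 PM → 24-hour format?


Input: 5:19 PM
PM: 5 + 12 = 17

17:19


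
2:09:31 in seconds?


Hours: 2 × 3600 = 7200
Minutes: 9 × 60 = 540
Seconds: 31
Total = 7200 + 540 + 31 = 7771

7771 seconds


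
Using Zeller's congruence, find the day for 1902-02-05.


Zeller's congruence:
q=5, m=14, k=1, j=19
h = (5 + ⌊13×15/5⌋ + 1 + ⌊1/4⌋ + ⌊19/4⌋ - 2×19) mod 7
= (5 + 39 + 1 + 0 + 4 - 38) mod 7
= 11 mod 7 = 4
h=4 → Wednesday

Wednesday


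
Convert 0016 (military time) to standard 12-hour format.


12:16 AM

Hour: 0
0 → 12 AM (midnight)


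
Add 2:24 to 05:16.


07:40

Start: 316 minutes from midnight
Add: 144 minutes
Total: 460 minutes
Hours: 460 ÷ 60 = 7 remainder 40


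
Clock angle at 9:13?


Hour hand = 9×30 + 13×0.5 = 276.5°
Minute hand = 13×6 = 78°
Difference = |276.5 - 78| = 198.5°
Since > 180°: 360 - 198.5 = 161.5°

161.5°


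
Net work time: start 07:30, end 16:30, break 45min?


8h 15m (495 minutes)

Total time = (16×60+30) - (7×60+30)
= 990 - 450 = 540 min
Minus break: 540 - 45 = 495 min
= 8h 15m


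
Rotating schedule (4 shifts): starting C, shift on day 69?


Shift C

Shifts: A, B, C, D
Start: C (index 2)
Day 69: (2 + 69 - 1) mod 4
= 70 mod 4
= 2
Index 2 → shift C


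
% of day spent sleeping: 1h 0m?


4.2%

Time: 60 minutes
Day: 1440 minutes
Percentage = (60/1440) × 100 ≈ 4.2%


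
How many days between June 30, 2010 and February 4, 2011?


From June 30, 2010 to February 4, 2011
Rest of June 2010: 30 - 30 = 0
Full months: July 31, August 31, September 30, October 31, November 30, December 31, January 31
Days into February 2011: 4
Total = 0 + 31 + 31 + 30 + 31 + 30 + 31 + 31 + 4 = 219 days

219 days


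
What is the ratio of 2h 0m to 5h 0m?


Duration 1: 120 minutes
Duration 2: 300 minutes
Ratio = 120:300
GCD = 60
Simplified = 2:5
As a decimal: 2/5 = 0.40

2:5 (0.40)


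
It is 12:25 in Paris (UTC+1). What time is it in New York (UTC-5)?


Time difference = UTC-5 - UTC+1 = -6 hours
New hour = (12 -6) mod 24
= 6 mod 24 = 6
Minutes unchanged → 06:25

06:25


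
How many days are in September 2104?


30 days

Month: September (month 9)
September has 30 days


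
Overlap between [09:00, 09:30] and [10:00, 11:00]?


0 minutes

Meeting A: 540-570 (in minutes from midnight)
Meeting B: 600-660
Overlap start = max(540, 600) = 600
Overlap end = min(570, 660) = 570
Overlap = max(0, 570 - 600) = 0 min


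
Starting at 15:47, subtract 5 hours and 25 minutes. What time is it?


Start: 947 minutes from midnight
Subtract: 325 minutes
Remaining: 947 - 325 = 622
Hours: 10, Minutes: 22

10:22


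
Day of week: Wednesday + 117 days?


Monday

Start: Wednesday (index 2)
(2 + 117) mod 7
= 119 mod 7
= 0
Index 0 → Monday


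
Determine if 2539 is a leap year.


No

Rules: divisible by 4 AND (not by 100 OR by 400)
2539 ÷ 4 = 634 remainder 3 → not divisible by 4
Not divisible by 4 → not a leap year


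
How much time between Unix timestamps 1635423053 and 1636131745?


Difference = 1636131745 - 1635423053 = 708692 seconds
In hours: 708692 / 3600 ≈ 196.9
In days: 708692 / 86400 ≈ 8.20

708692 seconds (196.9 hours / 8.20 days)


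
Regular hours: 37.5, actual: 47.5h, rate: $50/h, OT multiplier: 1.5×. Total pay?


$2625.00

Regular: 37.5h × $50 = $1875.00
Overtime: 47.5 - 37.5 = 10.0h
OT pay: 10.0h × $50 × 1.5 = $750.00
Total = $1875.00 + $750.00 = $2625.00


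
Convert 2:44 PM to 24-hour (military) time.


Input: 2:44 PM
PM: 2 + 12 = 14

14:44


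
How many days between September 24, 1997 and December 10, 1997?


From September 24, 1997 to December 10, 1997
Rest of September 1997: 30 - 24 = 6
Full months: October 31, November 30
Days into December 1997: 10
Total = 6 + 31 + 30 + 10 = 77 days

77 days


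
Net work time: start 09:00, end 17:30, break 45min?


Total time = (17×60+30) - (9×60+0)
= 1050 - 540 = 510 min
Minus break: 510 - 45 = 465 min
= 7h 45m

7h 45m (465 minutes)


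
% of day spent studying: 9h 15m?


38.5%

Time: 555 minutes
Day: 1440 minutes
Percentage = (555/1440) × 100 ≈ 38.5%


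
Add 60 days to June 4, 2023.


Start: June 4, 2023
Add 60 days
June 4 → July 1: 30 - 4 + 1 = 27 days (60 - 27 = 33 left)
July 1 → August 1: 31 - 1 + 1 = 31 days (33 - 31 = 2 left)
August 1 + 2 = August 3, 2023

August 3, 2023


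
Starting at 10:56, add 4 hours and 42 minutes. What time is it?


15:38

Start: 656 minutes from midnight
Add: 282 minutes
Total: 938 minutes
Hours: 938 ÷ 60 = 15 remainder 38


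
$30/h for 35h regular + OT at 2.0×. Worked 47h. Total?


$1770.00

Regular: 35h × $30 = $1050.00
Overtime: 47 - 35 = 12h
OT pay: 12h × $30 × 2.0 = $720.00
Total = $1050.00 + $720.00 = $1770.00


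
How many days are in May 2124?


31 days

Month: May (month 5)
May has 31 days


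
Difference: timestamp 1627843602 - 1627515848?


327754 seconds (91.0 hours / 3.79 days)

Difference = 1627843602 - 1627515848 = 327754 seconds
In hours: 327754 / 3600 ≈ 91.0
In days: 327754 / 86400 ≈ 3.79


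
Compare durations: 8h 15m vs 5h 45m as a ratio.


33:23 (1.43)

Duration 1: 495 minutes
Duration 2: 345 minutes
Ratio = 495:345
GCD = 15
Simplified = 33:23
As a decimal: 33/23 ≈ 1.43


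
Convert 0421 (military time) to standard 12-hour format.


Hour: 4
4 < 12 → AM

4:21 AM


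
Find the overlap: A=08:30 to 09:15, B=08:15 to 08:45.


15 minutes

Meeting A: 510-555 (in minutes from midnight)
Meeting B: 495-525
Overlap start = max(510, 495) = 510
Overlap end = min(555, 525) = 525
Overlap = max(0, 525 - 510) = 15 min


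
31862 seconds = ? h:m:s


Hours: 31862 ÷ 3600 = 8 remainder 3062
Minutes: 3062 ÷ 60 = 51 remainder 2
Seconds: 2

8h 51m 2s


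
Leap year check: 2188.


Rules: divisible by 4 AND (not by 100 OR by 400)
2188 ÷ 4 = 547 exactly → divisible by 4
2188 ÷ 100 = 21 remainder 88 → not divisible by 100
Divisible by 4 but not by 100 → leap year

Yes


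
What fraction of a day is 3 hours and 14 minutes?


Total minutes: 3×60 + 14 = 194
Day = 24×60 = 1440 minutes
Fraction = 194/1440 ≈ 0.1347
As a percentage: 194/1440 × 100 ≈ 13.47%

0.1347 (13.47%)


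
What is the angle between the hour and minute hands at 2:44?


Hour hand = 2×30 + 44×0.5 = 82.0°
Minute hand = 44×6 = 264°
Difference = |82.0 - 264| = 182.0°
Since > 180°: 360 - 182.0 = 178.0°

178.0°


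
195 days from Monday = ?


Start: Monday (index 0)
(0 + 195) mod 7
= 195 mod 7
= 6
Index 6 → Sunday

Sunday


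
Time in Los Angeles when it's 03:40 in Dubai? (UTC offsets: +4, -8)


Time difference = UTC-8 - UTC+4 = -12 hours
New hour = (3 -12) mod 24
= -9 mod 24 = 15
Minutes unchanged → 15:40; -9 < 0 → previous day

15:40 (previous day)


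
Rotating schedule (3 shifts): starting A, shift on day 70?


Shift A

Shifts: A, B, C
Start: A (index 0)
Day 70: (0 + 70 - 1) mod 3
= 69 mod 3
= 0
Index 0 → shift A


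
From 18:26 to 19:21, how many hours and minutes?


0h 55m

End time in minutes: 19×60 + 21 = 1161
Start time in minutes: 18×60 + 26 = 1106
Difference = 1161 - 1106 = 55 minutes
= 0 hours 55 minutes


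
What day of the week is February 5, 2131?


Monday

Zeller's congruence:
q=5, m=14, k=30, j=21
h = (5 + ⌊13×15/5⌋ + 30 + ⌊30/4⌋ + ⌊21/4⌋ - 2×21) mod 7
= (5 + 39 + 30 + 7 + 5 - 42) mod 7
= 44 mod 7 = 2
h=2 → Monday


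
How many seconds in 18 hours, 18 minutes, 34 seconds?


Hours: 18 × 3600 = 64800
Minutes: 18 × 60 = 1080
Seconds: 34
Total = 64800 + 1080 + 34 = 65914

65914 seconds


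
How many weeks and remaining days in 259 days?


37 weeks 0 days

Weeks: 259 ÷ 7 = 37 remainder 0


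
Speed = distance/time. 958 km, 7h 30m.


Distance: 958 km
Time: 7h 30m = 450 min = 450/60 = 15/2 hours
Speed = 958 ÷ (15/2) = 958 × 2 / 15 = 1916/15 ≈ 127.7 km/h

127.7 km/h


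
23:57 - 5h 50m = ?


Start: 1437 minutes from midnight
Subtract: 350 minutes
Remaining: 1437 - 350 = 1087
Hours: 18, Minutes: 7

18:07


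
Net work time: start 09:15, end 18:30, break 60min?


8h 15m (495 minutes)

Total time = (18×60+30) - (9×60+15)
= 1110 - 555 = 555 min
Minus break: 555 - 60 = 495 min
= 8h 15m


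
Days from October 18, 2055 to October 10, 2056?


From October 18, 2055 to October 10, 2056
Rest of October 2055: 31 - 18 = 13
Full months: November 30, December 31, January 31, February 2056 29, March 31, April 30, May 31, June 30, July 31, August 31, September 30
Days into October 2056: 10
Total = 13 + 30 + 31 + 31 + 29 + 31 + 30 + 31 + 30 + 31 + 31 + 30 + 10 = 358 days

358 days


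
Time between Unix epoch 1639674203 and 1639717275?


Difference = 1639717275 - 1639674203 = 43072 seconds
In hours: 43072 / 3600 ≈ 12.0
In days: 43072 / 86400 ≈ 0.50

43072 seconds (12.0 hours / 0.50 days)


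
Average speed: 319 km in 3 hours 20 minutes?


95.7 km/h

Distance: 319 km
Time: 3h 20m = 200 min = 200/60 = 10/3 hours
Speed = 319 ÷ (10/3) = 319 × 3 / 10 = 957/10 = 95.7 km/h


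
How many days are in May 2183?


Month: May (month 5)
May has 31 days

31 days


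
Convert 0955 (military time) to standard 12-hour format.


9:55 AM

Hour: 9
9 < 12 → AM


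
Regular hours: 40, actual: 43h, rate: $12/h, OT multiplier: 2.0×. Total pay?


$552.00

Regular: 40h × $12 = $480.00
Overtime: 43 - 40 = 3h
OT pay: 3h × $12 × 2.0 = $72.00
Total = $480.00 + $72.00 = $552.00


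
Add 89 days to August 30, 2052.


Start: August 30, 2052
Add 89 days
August 30 → September 1: 31 - 30 + 1 = 2 days (89 - 2 = 87 left)
September 1 → October 1: 30 - 1 + 1 = 30 days (87 - 30 = 57 left)
October 1 → November 1: 31 - 1 + 1 = 31 days (57 - 31 = 26 left)
November 1 + 26 = November 27, 2052

November 27, 2052


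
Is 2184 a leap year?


Rules: divisible by 4 AND (not by 100 OR by 400)
2184 ÷ 4 = 546 exactly → divisible by 4
2184 ÷ 100 = 21 remainder 84 → not divisible by 100
Divisible by 4 but not by 100 → leap year

Yes


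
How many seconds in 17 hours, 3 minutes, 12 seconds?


61392 seconds

Hours: 17 × 3600 = 61200
Minutes: 3 × 60 = 180
Seconds: 12
Total = 61200 + 180 + 12 = 61392


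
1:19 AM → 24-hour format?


Input: 1:19 AM
AM hour stays: 1

01:19


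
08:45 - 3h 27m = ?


Start: 525 minutes from midnight
Subtract: 207 minutes
Remaining: 525 - 207 = 318
Hours: 5, Minutes: 18

05:18


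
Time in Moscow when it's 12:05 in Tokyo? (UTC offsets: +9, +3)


Time difference = UTC+3 - UTC+9 = -6 hours
New hour = (12 -6) mod 24
= 6 mod 24 = 6
Minutes unchanged → 06:05

06:05


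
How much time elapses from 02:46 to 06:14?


3h 28m

End time in minutes: 6×60 + 14 = 374
Start time in minutes: 2×60 + 46 = 166
Difference = 374 - 166 = 208 minutes
= 3 hours 28 minutes


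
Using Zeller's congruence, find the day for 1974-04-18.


Thursday

Zeller's congruence:
q=18, m=4, k=74, j=19
h = (18 + ⌊13×5/5⌋ + 74 + ⌊74/4⌋ + ⌊19/4⌋ - 2×19) mod 7
= (18 + 13 + 74 + 18 + 4 - 38) mod 7
= 89 mod 7 = 5
h=5 → Thursday


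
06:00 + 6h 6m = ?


12:06

Start: 360 minutes from midnight
Add: 366 minutes
Total: 726 minutes
Hours: 726 ÷ 60 = 12 remainder 6


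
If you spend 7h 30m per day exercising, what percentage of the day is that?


31.3%

Time: 450 minutes
Day: 1440 minutes
Percentage = (450/1440) × 100 ≈ 31.3%


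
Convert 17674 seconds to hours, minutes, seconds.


4h 54m 34s

Hours: 17674 ÷ 3600 = 4 remainder 3274
Minutes: 3274 ÷ 60 = 54 remainder 34
Seconds: 34


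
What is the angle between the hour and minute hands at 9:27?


Hour hand = 9×30 + 27×0.5 = 283.5°
Minute hand = 27×6 = 162°
Difference = |283.5 - 162| = 121.5°

121.5°


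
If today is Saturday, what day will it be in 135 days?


Start: Saturday (index 5)
(5 + 135) mod 7
= 140 mod 7
= 0
Index 0 → Monday

Monday


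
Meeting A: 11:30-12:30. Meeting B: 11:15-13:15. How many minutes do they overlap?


60 minutes

Meeting A: 690-750 (in minutes from midnight)
Meeting B: 675-795
Overlap start = max(690, 675) = 690
Overlap end = min(750, 795) = 750
Overlap = max(0, 750 - 690) = 60 min


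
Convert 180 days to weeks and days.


25 weeks 5 days

Weeks: 180 ÷ 7 = 25 remainder 5


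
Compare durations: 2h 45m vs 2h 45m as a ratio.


Duration 1: 165 minutes
Duration 2: 165 minutes
Ratio = 165:165
GCD = 165
Simplified = 1:1
As a decimal: 1/1 = 1.00

1:1 (1.00)


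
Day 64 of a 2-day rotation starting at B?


Shift A

Shifts: A, B
Start: B (index 1)
Day 64: (1 + 64 - 1) mod 2
= 64 mod 2
= 0
Index 0 → shift A


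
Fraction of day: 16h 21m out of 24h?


Total minutes: 16×60 + 21 = 981
Day = 24×60 = 1440 minutes
Fraction = 981/1440 ≈ 0.6813
As a percentage: 981/1440 × 100 ≈ 68.13%

0.6813 (68.13%)


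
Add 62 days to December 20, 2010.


February 20, 2011

Start: December 20, 2010
Add 62 days
December 20 → January 1: 31 - 20 + 1 = 12 days (62 - 12 = 50 left)
January 1 → February 1: 31 - 1 + 1 = 31 days (50 - 31 = 19 left)
February 1 + 19 = February 20, 2011


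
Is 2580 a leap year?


Yes

Rules: divisible by 4 AND (not by 100 OR by 400)
2580 ÷ 4 = 645 exactly → divisible by 4
2580 ÷ 100 = 25 remainder 80 → not divisible by 100
Divisible by 4 but not by 100 → leap year


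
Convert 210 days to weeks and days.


Weeks: 210 ÷ 7 = 30 remainder 0

30 weeks 0 days


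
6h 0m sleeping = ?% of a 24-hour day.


25.0%

Time: 360 minutes
Day: 1440 minutes
Percentage = (360/1440) × 100 = 25.0%


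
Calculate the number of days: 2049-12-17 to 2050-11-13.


From December 17, 2049 to November 13, 2050
Rest of December 2049: 31 - 17 = 14
Full months: January 31, February 2050 28, March 31, April 30, May 31, June 30, July 31, August 31, September 30, October 31
Days into November 2050: 13
Total = 14 + 31 + 28 + 31 + 30 + 31 + 30 + 31 + 31 + 30 + 31 + 13 = 331 days

331 days


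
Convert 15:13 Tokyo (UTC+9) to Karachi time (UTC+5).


11:13

Time difference = UTC+5 - UTC+9 = -4 hours
New hour = (15 -4) mod 24
= 11 mod 24 = 11
Minutes unchanged → 11:13


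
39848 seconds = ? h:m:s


11h 4m 8s

Hours: 39848 ÷ 3600 = 11 remainder 248
Minutes: 248 ÷ 60 = 4 remainder 8
Seconds: 8


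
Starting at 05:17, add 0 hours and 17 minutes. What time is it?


Start: 317 minutes from midnight
Add: 17 minutes
Total: 334 minutes
Hours: 334 ÷ 60 = 5 remainder 34

05:34


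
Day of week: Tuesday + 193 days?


Saturday

Start: Tuesday (index 1)
(1 + 193) mod 7
= 194 mod 7
= 5
Index 5 → Saturday


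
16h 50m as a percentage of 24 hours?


Total minutes: 16×60 + 50 = 1010
Day = 24×60 = 1440 minutes
Fraction = 1010/1440 ≈ 0.7014
As a percentage: 1010/1440 × 100 ≈ 70.14%

0.7014 (70.14%)


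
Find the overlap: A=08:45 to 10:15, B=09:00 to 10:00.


Meeting A: 525-615 (in minutes from midnight)
Meeting B: 540-600
Overlap start = max(525, 540) = 540
Overlap end = min(615, 600) = 600
Overlap = max(0, 600 - 540) = 60 min

60 minutes


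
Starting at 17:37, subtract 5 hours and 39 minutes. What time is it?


11:58

Start: 1057 minutes from midnight
Subtract: 339 minutes
Remaining: 1057 - 339 = 718
Hours: 11, Minutes: 58


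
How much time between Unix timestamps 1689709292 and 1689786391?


Difference = 1689786391 - 1689709292 = 77099 seconds
In hours: 77099 / 3600 ≈ 21.4
In days: 77099 / 86400 ≈ 0.89

77099 seconds (21.4 hours / 0.89 days)


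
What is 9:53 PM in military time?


21:53

Input: 9:53 PM
PM: 9 + 12 = 21


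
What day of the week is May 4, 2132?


Zeller's congruence:
q=4, m=5, k=32, j=21
h = (4 + ⌊13×6/5⌋ + 32 + ⌊32/4⌋ + ⌊21/4⌋ - 2×21) mod 7
= (4 + 15 + 32 + 8 + 5 - 42) mod 7
= 22 mod 7 = 1
h=1 → Sunday

Sunday


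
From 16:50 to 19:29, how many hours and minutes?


2h 39m

End time in minutes: 19×60 + 29 = 1169
Start time in minutes: 16×60 + 50 = 1010
Difference = 1169 - 1010 = 159 minutes
= 2 hours 39 minutes


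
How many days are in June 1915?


30 days

Month: June (month 6)
June has 30 days


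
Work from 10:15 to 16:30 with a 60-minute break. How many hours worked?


5h 15m (315 minutes)

Total time = (16×60+30) - (10×60+15)
= 990 - 615 = 375 min
Minus break: 375 - 60 = 315 min
= 5h 15m


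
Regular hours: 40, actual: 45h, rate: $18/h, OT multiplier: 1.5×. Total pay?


$855.00

Regular: 40h × $18 = $720.00
Overtime: 45 - 40 = 5h
OT pay: 5h × $18 × 1.5 = $135.00
Total = $720.00 + $135.00 = $855.00


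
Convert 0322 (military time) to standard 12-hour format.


3:22 AM

Hour: 3
3 < 12 → AM


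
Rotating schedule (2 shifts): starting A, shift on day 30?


Shifts: A, B
Start: A (index 0)
Day 30: (0 + 30 - 1) mod 2
= 29 mod 2
= 1
Index 1 → shift B

Shift B


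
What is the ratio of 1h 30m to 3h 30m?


Duration 1: 90 minutes
Duration 2: 210 minutes
Ratio = 90:210
GCD = 30
Simplified = 3:7
As a decimal: 3/7 ≈ 0.43

3:7 (0.43)


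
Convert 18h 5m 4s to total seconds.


Hours: 18 × 3600 = 64800
Minutes: 5 × 60 = 300
Seconds: 4
Total = 64800 + 300 + 4 = 65104

65104 seconds


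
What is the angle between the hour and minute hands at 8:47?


18.5°

Hour hand = 8×30 + 47×0.5 = 263.5°
Minute hand = 47×6 = 282°
Difference = |263.5 - 282| = 18.5°


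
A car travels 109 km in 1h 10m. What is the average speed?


Distance: 109 km
Time: 1h 10m = 70 min = 70/60 = 7/6 hours
Speed = 109 ÷ (7/6) = 109 × 6 / 7 = 654/7 ≈ 93.4 km/h

93.4 km/h


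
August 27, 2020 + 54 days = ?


October 20, 2020

Start: August 27, 2020
Add 54 days
August 27 → September 1: 31 - 27 + 1 = 5 days (54 - 5 = 49 left)
September 1 → October 1: 30 - 1 + 1 = 30 days (49 - 30 = 19 left)
October 1 + 19 = October 20, 2020


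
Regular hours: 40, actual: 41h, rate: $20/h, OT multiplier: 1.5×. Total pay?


$830.00

Regular: 40h × $20 = $800.00
Overtime: 41 - 40 = 1h
OT pay: 1h × $20 × 1.5 = $30.00
Total = $800.00 + $30.00 = $830.00


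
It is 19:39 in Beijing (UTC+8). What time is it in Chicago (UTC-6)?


05:39

Time difference = UTC-6 - UTC+8 = -14 hours
New hour = (19 -14) mod 24
= 5 mod 24 = 5
Minutes unchanged → 05:39


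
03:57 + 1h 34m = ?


Start: 237 minutes from midnight
Add: 94 minutes
Total: 331 minutes
Hours: 331 ÷ 60 = 5 remainder 31

05:31


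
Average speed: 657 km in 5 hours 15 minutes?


125.1 km/h

Distance: 657 km
Time: 5h 15m = 315 min = 315/60 = 21/4 hours
Speed = 657 ÷ (21/4) = 657 × 4 / 21 = 2628/21 ≈ 125.1 km/h


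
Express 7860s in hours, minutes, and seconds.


2h 11m 0s

Hours: 7860 ÷ 3600 = 2 remainder 660
Minutes: 660 ÷ 60 = 11 remainder 0
Seconds: 0


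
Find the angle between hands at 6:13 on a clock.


108.5°

Hour hand = 6×30 + 13×0.5 = 186.5°
Minute hand = 13×6 = 78°
Difference = |186.5 - 78| = 108.5°


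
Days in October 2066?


31 days

Month: October (month 10)
October has 31 days


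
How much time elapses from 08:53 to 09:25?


0h 32m

End time in minutes: 9×60 + 25 = 565
Start time in minutes: 8×60 + 53 = 533
Difference = 565 - 533 = 32 minutes
= 0 hours 32 minutes


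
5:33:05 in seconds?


19985 seconds

Hours: 5 × 3600 = 18000
Minutes: 33 × 60 = 1980
Seconds: 5
Total = 18000 + 1980 + 5 = 19985


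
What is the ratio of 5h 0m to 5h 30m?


10:11 (0.91)

Duration 1: 300 minutes
Duration 2: 330 minutes
Ratio = 300:330
GCD = 30
Simplified = 10:11
As a decimal: 10/11 ≈ 0.91


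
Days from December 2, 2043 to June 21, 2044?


202 days

From December 2, 2043 to June 21, 2044
Rest of December 2043: 31 - 2 = 29
Full months: January 31, February 2044 29, March 31, April 30, May 31
Days into June 2044: 21
Total = 29 + 31 + 29 + 31 + 30 + 31 + 21 = 202 days


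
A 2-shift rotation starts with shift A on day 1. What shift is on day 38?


Shift B

Shifts: A, B
Start: A (index 0)
Day 38: (0 + 38 - 1) mod 2
= 37 mod 2
= 1
Index 1 → shift B


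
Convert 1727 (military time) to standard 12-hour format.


Hour: 17
17 - 12 = 5 → PM

5:27 PM


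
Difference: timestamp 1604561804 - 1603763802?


Difference = 1604561804 - 1603763802 = 798002 seconds
In hours: 798002 / 3600 ≈ 221.7
In days: 798002 / 86400 ≈ 9.24

798002 seconds (221.7 hours / 9.24 days)


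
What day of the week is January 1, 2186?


Sunday

Zeller's congruence:
q=1, m=13, k=85, j=21
h = (1 + ⌊13×14/5⌋ + 85 + ⌊85/4⌋ + ⌊21/4⌋ - 2×21) mod 7
= (1 + 36 + 85 + 21 + 5 - 42) mod 7
= 106 mod 7 = 1
h=1 → Sunday


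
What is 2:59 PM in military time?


14:59

Input: 2:59 PM
PM: 2 + 12 = 14


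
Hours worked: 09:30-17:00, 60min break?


6h 30m (390 minutes)

Total time = (17×60+0) - (9×60+30)
= 1020 - 570 = 450 min
Minus break: 450 - 60 = 390 min
= 6h 30m
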